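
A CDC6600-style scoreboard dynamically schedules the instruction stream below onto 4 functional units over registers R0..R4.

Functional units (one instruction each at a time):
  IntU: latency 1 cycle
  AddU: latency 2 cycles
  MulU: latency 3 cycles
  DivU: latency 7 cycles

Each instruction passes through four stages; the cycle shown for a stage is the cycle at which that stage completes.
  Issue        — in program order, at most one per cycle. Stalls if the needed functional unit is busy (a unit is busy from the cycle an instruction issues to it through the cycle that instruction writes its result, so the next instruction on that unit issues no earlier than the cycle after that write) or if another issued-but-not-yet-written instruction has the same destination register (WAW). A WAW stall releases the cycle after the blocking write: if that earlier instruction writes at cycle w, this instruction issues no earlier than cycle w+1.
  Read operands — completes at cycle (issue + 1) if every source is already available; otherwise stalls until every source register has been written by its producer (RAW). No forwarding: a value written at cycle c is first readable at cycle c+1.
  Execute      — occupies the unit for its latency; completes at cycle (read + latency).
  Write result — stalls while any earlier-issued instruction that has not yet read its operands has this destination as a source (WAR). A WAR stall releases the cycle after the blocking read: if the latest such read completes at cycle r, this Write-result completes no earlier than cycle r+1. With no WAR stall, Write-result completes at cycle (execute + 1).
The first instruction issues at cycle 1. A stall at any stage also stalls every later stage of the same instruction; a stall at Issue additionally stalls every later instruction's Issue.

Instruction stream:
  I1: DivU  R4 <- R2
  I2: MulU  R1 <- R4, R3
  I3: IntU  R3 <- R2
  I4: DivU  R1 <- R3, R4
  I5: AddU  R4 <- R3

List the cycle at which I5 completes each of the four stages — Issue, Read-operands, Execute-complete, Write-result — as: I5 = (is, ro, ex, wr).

c1: I1→DivU
c2: I1 RO, I2→MulU
c3: I3→IntU
c4: I3 RO
c5: I3 EX
c9: I1 EX
c10: I1 WR R4
c11: I2 RO
c12: I3 WR R3
c14: I2 EX
c15: I2 WR R1
c16: I4→DivU
c17: I4 RO, I5→AddU
c18: I5 RO
c20: I5 EX
c21: I5 WR R4
c24: I4 EX
c25: I4 WR R1

I5 = (17, 18, 20, 21)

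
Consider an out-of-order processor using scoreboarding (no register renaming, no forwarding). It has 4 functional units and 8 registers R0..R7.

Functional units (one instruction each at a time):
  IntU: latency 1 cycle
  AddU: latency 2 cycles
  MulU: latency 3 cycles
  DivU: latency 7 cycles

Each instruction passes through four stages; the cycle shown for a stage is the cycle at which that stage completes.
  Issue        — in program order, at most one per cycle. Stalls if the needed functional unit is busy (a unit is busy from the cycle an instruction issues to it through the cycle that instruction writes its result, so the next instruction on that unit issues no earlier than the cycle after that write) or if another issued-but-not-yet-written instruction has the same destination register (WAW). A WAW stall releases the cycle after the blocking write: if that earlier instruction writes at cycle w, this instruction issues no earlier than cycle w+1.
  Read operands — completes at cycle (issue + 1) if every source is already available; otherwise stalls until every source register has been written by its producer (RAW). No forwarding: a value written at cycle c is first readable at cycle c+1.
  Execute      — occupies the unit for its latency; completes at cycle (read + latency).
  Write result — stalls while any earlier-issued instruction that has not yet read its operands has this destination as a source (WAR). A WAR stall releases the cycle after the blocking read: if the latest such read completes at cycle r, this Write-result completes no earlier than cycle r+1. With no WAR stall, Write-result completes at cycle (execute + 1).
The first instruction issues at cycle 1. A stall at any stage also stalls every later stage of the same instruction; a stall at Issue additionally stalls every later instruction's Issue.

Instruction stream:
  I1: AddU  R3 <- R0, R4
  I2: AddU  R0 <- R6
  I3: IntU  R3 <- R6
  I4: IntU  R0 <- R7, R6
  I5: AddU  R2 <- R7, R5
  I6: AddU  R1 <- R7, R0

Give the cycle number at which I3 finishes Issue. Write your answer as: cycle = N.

t=1  I1 dispatched to AddU
t=2  I1 operands ready
t=4  I1 complete
t=5  R3←I1
t=6  I2 dispatched to AddU
t=7  I2 operands ready; I3 dispatched to IntU
t=8  I3 operands ready
t=9  I2 complete; I3 complete
t=10  R0←I2; R3←I3
t=11  I4 dispatched to IntU
t=12  I4 operands ready; I5 dispatched to AddU
t=13  I4 complete; I5 operands ready
t=14  R0←I4
t=15  I5 complete
t=16  R2←I5
t=17  I6 dispatched to AddU
t=18  I6 operands ready
t=20  I6 complete
t=21  R1←I6

cycle = 7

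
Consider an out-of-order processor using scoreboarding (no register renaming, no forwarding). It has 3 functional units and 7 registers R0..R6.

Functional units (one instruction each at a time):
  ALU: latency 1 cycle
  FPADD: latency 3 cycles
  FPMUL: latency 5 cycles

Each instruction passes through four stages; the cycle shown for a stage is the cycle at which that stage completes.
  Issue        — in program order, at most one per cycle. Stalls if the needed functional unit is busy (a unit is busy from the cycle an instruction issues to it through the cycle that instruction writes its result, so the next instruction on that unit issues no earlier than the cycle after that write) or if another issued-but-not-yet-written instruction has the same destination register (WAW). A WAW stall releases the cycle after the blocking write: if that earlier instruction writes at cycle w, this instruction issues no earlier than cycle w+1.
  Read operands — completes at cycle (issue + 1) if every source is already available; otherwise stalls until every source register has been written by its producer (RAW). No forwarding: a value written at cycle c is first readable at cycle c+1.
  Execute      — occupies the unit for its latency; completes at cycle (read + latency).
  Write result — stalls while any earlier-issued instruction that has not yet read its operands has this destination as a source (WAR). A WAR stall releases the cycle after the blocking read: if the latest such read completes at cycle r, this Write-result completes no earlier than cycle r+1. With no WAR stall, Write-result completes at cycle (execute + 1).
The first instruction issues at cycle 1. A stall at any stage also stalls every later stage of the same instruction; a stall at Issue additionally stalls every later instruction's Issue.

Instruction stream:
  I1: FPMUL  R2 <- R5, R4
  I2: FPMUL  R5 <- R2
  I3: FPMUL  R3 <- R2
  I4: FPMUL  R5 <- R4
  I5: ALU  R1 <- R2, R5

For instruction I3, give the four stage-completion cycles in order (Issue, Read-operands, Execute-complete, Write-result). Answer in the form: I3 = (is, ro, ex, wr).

I1  is:1  ro:2  ex:7  wr:8
I2  is:9  ro:10  ex:15  wr:16  — struct: FPMUL busy until I1 writes@8
I3  is:17  ro:18  ex:23  wr:24  — struct: FPMUL busy until I2 writes@16
I4  is:25  ro:26  ex:31  wr:32  — struct: FPMUL busy until I3 writes@24
I5  is:26  ro:33  ex:34  wr:35  — RAW R5: wait I4 write@32

I3 = (17, 18, 23, 24)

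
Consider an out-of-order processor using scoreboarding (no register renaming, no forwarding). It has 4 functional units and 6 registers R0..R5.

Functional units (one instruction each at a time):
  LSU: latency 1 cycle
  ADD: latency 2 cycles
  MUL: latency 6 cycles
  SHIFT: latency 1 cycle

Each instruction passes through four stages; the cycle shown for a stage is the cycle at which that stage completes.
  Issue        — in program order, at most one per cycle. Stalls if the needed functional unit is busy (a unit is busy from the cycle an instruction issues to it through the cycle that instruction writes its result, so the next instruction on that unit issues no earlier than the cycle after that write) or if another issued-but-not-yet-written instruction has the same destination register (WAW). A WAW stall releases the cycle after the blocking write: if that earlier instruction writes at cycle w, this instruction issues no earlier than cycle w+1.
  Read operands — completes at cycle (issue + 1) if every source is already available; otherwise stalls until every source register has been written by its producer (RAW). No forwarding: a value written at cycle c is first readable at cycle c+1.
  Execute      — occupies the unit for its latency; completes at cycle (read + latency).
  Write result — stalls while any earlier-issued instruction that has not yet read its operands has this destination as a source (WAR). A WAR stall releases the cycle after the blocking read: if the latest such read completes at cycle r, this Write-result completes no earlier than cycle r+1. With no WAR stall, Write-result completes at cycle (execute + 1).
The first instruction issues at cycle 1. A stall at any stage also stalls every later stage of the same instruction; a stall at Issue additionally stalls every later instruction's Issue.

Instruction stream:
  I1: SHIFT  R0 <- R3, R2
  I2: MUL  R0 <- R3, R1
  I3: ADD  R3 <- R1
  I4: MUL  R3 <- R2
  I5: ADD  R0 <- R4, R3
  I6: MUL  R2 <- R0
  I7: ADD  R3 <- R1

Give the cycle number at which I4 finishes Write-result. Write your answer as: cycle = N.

cycle = 22

[I1] 1/2/3/4
[I2] 5/6/12/13  (WAW R0: wait I1 write@4)
[I3] 6/7/9/10
[I4] 14/15/21/22  (struct: MUL busy until I2 writes@13)
[I5] 15/23/25/26  (RAW R3: wait I4 write@22)
[I6] 23/27/33/34  (struct: MUL busy until I4 writes@22; RAW R0: wait I5 write@26)
[I7] 27/28/30/31  (struct: ADD busy until I5 writes@26)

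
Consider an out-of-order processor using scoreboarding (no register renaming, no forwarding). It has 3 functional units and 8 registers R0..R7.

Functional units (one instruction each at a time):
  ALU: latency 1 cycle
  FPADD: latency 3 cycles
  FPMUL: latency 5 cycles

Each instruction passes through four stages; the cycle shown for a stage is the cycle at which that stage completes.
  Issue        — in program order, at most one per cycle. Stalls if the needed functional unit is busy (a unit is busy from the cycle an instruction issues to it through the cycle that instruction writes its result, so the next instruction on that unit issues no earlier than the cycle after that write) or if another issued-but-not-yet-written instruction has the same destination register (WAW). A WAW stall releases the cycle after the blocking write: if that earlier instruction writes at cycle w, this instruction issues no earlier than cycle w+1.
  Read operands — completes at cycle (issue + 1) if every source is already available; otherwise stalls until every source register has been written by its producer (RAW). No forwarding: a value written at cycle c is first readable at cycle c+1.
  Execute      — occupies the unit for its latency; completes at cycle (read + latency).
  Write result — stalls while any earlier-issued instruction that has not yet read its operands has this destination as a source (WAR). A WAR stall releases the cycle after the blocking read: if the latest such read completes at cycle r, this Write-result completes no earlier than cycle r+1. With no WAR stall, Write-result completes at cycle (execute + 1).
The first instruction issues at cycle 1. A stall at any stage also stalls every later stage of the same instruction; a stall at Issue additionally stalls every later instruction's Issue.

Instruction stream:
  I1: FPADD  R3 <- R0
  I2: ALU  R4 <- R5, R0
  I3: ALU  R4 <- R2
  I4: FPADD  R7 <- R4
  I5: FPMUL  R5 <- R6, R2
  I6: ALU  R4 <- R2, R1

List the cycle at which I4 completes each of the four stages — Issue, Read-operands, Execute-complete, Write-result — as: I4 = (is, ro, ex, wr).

I4 = (7, 10, 13, 14)

t=1  I1 dispatched to FPADD
t=2  I1 operands ready; I2 dispatched to ALU
t=3  I2 operands ready
t=4  I2 complete
t=5  I1 complete; R4←I2
t=6  R3←I1; I3 dispatched to ALU
t=7  I3 operands ready; I4 dispatched to FPADD
t=8  I3 complete; I5 dispatched to FPMUL
t=9  R4←I3; I5 operands ready
t=10  I4 operands ready; I6 dispatched to ALU
t=11  I6 operands ready
t=12  I6 complete
t=13  I4 complete; R4←I6
t=14  R7←I4; I5 complete
t=15  R5←I5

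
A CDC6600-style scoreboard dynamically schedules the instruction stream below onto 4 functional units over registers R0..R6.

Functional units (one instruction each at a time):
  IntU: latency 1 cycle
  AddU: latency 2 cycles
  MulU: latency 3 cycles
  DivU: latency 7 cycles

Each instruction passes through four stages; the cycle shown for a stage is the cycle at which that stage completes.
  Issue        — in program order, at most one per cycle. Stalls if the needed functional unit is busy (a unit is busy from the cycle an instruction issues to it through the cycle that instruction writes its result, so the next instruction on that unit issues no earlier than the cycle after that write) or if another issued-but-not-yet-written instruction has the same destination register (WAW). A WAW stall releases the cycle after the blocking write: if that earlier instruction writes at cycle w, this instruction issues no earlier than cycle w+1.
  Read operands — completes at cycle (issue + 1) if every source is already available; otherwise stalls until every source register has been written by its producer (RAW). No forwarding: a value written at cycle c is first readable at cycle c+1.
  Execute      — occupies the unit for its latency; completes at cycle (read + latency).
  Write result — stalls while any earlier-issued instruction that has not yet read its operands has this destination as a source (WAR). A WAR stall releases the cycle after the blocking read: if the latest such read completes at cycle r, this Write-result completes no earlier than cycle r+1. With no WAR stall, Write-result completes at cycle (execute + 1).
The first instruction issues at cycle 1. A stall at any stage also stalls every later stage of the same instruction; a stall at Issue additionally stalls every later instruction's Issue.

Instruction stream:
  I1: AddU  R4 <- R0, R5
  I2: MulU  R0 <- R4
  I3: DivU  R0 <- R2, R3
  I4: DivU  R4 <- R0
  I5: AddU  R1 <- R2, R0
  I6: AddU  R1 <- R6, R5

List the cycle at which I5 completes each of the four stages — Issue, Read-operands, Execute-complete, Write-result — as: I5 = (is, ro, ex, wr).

I5 = (22, 23, 25, 26)

I1 -> (1, 2, 4, 5)
I2 -> (2, 6, 9, 10)  // RAW R4: wait I1 write@5
I3 -> (11, 12, 19, 20)  // WAW R0: wait I2 write@10
I4 -> (21, 22, 29, 30)  // struct: DivU busy until I3 writes@20
I5 -> (22, 23, 25, 26)
I6 -> (27, 28, 30, 31)  // struct: AddU busy until I5 writes@26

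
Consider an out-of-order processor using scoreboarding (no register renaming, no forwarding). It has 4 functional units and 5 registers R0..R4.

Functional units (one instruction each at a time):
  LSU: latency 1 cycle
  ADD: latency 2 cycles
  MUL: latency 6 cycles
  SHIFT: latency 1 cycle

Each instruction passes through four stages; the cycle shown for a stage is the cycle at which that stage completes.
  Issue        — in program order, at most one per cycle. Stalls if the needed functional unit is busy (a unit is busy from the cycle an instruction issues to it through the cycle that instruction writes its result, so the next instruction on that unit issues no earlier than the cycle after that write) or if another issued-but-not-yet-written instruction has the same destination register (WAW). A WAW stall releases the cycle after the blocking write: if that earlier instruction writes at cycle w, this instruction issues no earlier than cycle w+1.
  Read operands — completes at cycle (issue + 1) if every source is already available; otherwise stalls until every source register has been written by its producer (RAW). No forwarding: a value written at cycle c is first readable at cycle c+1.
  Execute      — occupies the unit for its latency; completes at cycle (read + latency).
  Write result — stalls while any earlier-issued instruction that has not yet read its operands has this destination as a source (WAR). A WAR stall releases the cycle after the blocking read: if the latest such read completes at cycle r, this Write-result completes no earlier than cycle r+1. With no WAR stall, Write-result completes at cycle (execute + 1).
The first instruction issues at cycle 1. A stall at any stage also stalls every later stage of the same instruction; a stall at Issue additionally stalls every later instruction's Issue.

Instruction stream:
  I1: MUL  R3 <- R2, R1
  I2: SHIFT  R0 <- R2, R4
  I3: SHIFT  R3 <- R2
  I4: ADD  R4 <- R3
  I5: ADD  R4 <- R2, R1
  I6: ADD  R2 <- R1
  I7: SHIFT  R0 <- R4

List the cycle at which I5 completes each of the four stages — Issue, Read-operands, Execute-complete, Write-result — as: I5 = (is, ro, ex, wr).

c1: issue I1 (MUL)
c2: I1 read-ops · issue I2 (SHIFT)
c3: I2 read-ops
c4: I2 finished on SHIFT
c5: I2→R0
c8: I1 finished on MUL
c9: I1→R3
c10: issue I3 (SHIFT)
c11: I3 read-ops · issue I4 (ADD)
c12: I3 finished on SHIFT
c13: I3→R3
c14: I4 read-ops
c16: I4 finished on ADD
c17: I4→R4
c18: issue I5 (ADD)
c19: I5 read-ops
c21: I5 finished on ADD
c22: I5→R4
c23: issue I6 (ADD)
c24: I6 read-ops · issue I7 (SHIFT)
c25: I7 read-ops
c26: I6 finished on ADD · I7 finished on SHIFT
c27: I6→R2 · I7→R0

I5 = (18, 19, 21, 22)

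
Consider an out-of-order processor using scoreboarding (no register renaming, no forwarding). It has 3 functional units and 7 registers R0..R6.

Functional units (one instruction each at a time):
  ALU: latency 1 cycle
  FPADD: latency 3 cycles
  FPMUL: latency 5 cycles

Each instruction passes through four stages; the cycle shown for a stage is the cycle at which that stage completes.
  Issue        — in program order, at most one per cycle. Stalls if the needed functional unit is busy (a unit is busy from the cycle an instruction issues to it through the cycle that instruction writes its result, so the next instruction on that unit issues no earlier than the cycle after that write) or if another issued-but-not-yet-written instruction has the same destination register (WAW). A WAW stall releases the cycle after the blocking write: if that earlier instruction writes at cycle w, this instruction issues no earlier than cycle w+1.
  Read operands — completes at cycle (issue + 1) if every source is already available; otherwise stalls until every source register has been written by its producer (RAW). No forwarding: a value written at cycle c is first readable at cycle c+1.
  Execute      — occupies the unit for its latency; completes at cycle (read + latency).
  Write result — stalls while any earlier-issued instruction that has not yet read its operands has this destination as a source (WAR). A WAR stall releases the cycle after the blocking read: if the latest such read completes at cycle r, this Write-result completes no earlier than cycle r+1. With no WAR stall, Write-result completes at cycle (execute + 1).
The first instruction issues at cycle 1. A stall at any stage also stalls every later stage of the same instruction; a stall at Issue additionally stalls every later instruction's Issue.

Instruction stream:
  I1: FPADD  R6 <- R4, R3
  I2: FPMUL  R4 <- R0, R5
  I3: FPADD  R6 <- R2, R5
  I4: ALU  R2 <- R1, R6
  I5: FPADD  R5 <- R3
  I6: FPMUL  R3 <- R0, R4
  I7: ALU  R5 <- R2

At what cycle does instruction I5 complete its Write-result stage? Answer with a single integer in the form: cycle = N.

[1] issue I1 (FPADD)
[2] I1 read-ops | issue I2 (FPMUL)
[3] I2 read-ops
[5] I1 finished on FPADD
[6] I1→R6
[7] issue I3 (FPADD)
[8] I2 finished on FPMUL | I3 read-ops | issue I4 (ALU)
[9] I2→R4
[11] I3 finished on FPADD
[12] I3→R6
[13] I4 read-ops | issue I5 (FPADD)
[14] I4 finished on ALU | I5 read-ops | issue I6 (FPMUL)
[15] I4→R2 | I6 read-ops
[17] I5 finished on FPADD
[18] I5→R5
[19] issue I7 (ALU)
[20] I6 finished on FPMUL | I7 read-ops
[21] I6→R3 | I7 finished on ALU
[22] I7→R5

cycle = 18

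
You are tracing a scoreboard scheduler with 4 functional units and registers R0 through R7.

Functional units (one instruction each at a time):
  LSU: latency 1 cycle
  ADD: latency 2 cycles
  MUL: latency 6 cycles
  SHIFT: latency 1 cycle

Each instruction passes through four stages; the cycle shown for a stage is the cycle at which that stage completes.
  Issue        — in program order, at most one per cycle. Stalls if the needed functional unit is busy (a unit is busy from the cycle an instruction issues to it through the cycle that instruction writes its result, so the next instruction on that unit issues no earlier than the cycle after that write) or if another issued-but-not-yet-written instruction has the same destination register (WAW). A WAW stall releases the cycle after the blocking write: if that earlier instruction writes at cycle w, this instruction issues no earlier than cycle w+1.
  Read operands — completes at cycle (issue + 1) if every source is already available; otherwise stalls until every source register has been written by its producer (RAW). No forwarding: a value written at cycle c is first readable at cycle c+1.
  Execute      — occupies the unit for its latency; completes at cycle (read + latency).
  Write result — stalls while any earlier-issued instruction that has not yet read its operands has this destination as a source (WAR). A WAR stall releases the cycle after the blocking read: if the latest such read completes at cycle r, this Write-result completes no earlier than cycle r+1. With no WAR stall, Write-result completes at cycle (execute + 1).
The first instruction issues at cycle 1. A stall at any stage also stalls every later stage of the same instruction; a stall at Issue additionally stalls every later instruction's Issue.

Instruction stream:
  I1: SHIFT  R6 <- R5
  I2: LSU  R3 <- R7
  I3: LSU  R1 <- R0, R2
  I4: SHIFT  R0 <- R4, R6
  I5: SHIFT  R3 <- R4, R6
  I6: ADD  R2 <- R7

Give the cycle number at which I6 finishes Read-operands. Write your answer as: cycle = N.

cycle = 13

I1  is:1  ro:2  ex:3  wr:4
I2  is:2  ro:3  ex:4  wr:5
I3  is:6  ro:7  ex:8  wr:9  — struct: LSU busy until I2 writes@5
I4  is:7  ro:8  ex:9  wr:10
I5  is:11  ro:12  ex:13  wr:14  — struct: SHIFT busy until I4 writes@10
I6  is:12  ro:13  ex:15  wr:16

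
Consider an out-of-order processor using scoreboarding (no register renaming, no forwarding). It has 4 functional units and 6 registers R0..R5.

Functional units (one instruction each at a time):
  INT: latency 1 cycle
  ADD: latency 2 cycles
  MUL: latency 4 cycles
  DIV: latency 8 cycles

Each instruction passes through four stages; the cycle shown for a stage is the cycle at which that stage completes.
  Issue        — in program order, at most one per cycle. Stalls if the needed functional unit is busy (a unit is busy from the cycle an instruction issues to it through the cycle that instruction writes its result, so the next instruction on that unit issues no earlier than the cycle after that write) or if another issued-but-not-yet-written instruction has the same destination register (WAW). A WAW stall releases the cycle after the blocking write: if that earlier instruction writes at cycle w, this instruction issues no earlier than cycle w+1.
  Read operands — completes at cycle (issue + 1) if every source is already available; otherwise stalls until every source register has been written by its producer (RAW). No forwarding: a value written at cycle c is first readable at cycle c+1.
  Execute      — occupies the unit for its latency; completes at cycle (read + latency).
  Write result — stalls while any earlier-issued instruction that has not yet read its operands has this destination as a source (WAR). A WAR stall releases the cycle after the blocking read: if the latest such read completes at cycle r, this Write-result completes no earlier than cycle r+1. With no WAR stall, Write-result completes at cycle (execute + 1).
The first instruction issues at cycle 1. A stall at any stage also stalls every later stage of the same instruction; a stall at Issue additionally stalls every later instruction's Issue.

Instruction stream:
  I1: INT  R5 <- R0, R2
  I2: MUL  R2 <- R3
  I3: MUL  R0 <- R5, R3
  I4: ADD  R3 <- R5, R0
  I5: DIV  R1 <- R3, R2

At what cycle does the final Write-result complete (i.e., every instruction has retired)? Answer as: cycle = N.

cycle = 29

c1: issue I1 (INT)
c2: I1 read-ops · issue I2 (MUL)
c3: I1 finished on INT · I2 read-ops
c4: I1→R5
c7: I2 finished on MUL
c8: I2→R2
c9: issue I3 (MUL)
c10: I3 read-ops · issue I4 (ADD)
c11: issue I5 (DIV)
c14: I3 finished on MUL
c15: I3→R0
c16: I4 read-ops
c18: I4 finished on ADD
c19: I4→R3
c20: I5 read-ops
c28: I5 finished on DIV
c29: I5→R1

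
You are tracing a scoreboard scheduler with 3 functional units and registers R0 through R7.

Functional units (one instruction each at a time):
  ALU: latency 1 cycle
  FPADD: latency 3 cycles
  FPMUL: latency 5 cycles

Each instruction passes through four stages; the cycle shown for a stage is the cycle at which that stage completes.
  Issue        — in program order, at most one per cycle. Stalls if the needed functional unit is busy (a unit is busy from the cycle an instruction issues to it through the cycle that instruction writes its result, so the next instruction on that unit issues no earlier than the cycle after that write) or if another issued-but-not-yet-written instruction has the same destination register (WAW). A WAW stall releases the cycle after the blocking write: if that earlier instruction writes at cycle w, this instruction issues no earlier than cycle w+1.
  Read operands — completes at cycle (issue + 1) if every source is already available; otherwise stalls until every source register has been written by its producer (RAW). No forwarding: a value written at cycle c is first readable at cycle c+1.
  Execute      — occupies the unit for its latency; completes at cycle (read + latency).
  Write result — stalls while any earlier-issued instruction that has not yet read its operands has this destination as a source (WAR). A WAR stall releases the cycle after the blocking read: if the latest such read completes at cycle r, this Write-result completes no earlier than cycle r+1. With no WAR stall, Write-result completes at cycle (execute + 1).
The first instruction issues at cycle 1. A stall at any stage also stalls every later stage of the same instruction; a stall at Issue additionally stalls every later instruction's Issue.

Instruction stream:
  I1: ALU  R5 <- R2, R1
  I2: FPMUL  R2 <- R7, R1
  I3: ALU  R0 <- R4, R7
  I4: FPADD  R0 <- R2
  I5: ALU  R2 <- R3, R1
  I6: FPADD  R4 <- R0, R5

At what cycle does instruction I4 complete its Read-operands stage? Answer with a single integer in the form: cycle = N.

cycle = 10

1) issue 1, read 2, done 3, write 4
2) issue 2, read 3, done 8, write 9
3) issue 5, read 6, done 7, write 8  <struct: ALU busy until I1 writes@4>
4) issue 9, read 10, done 13, write 14  <WAW R0: wait I3 write@8>
5) issue 10, read 11, done 12, write 13
6) issue 15, read 16, done 19, write 20  <struct: FPADD busy until I4 writes@14>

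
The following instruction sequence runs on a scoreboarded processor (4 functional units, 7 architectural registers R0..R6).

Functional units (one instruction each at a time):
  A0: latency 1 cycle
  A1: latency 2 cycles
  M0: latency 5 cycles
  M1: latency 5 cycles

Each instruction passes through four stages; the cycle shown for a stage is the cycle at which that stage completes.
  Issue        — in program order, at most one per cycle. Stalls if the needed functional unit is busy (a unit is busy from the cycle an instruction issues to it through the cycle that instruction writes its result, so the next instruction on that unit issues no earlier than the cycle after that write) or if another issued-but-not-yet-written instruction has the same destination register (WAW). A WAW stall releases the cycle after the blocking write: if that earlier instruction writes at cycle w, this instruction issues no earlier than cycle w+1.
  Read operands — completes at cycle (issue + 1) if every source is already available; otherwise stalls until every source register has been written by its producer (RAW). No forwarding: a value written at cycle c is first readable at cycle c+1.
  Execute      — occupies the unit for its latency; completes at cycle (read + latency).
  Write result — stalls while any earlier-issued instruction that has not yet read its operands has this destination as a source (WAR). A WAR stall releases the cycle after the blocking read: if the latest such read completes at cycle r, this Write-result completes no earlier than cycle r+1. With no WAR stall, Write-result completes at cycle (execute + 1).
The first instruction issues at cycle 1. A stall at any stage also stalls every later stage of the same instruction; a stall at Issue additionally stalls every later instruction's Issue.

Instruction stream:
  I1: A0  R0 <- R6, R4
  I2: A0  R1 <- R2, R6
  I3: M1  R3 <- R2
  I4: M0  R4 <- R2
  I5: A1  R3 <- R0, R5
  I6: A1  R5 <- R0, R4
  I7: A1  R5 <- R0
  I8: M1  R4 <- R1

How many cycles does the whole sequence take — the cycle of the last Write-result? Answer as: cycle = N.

cycle = 32

t=1  I1 issues→A0
t=2  I1 reads
t=3  I1 exec-done
t=4  I1 writes R0
t=5  I2 issues→A0
t=6  I2 reads, I3 issues→M1
t=7  I2 exec-done, I3 reads, I4 issues→M0
t=8  I2 writes R1, I4 reads
t=12  I3 exec-done
t=13  I3 writes R3, I4 exec-done
t=14  I4 writes R4, I5 issues→A1
t=15  I5 reads
t=17  I5 exec-done
t=18  I5 writes R3
t=19  I6 issues→A1
t=20  I6 reads
t=22  I6 exec-done
t=23  I6 writes R5
t=24  I7 issues→A1
t=25  I7 reads, I8 issues→M1
t=26  I8 reads
t=27  I7 exec-done
t=28  I7 writes R5
t=31  I8 exec-done
t=32  I8 writes R4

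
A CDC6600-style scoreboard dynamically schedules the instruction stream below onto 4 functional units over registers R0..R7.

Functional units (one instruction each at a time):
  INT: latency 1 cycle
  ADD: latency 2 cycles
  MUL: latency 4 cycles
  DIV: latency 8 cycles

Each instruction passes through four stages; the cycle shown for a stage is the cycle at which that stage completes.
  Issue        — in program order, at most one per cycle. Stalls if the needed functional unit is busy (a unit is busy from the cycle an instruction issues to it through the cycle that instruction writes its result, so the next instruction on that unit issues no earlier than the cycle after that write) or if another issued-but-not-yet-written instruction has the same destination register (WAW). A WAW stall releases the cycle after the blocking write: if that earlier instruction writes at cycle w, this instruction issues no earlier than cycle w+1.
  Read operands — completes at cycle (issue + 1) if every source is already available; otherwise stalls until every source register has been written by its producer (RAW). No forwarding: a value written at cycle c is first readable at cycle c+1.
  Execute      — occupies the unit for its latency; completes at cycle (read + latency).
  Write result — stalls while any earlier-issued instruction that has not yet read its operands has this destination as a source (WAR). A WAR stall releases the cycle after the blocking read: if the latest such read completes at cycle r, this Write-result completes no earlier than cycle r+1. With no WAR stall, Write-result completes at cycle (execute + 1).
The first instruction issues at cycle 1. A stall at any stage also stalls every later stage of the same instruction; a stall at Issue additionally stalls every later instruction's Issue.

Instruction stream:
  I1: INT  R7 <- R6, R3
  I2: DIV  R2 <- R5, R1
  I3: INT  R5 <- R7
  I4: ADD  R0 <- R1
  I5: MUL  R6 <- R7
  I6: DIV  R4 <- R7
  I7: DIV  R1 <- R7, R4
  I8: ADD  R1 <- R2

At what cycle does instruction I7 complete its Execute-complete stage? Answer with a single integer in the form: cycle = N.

cycle = 33

[1] I1 issues→INT
[2] I1 reads, I2 issues→DIV
[3] I1 exec-done, I2 reads
[4] I1 writes R7
[5] I3 issues→INT
[6] I3 reads, I4 issues→ADD
[7] I3 exec-done, I4 reads, I5 issues→MUL
[8] I3 writes R5, I5 reads
[9] I4 exec-done
[10] I4 writes R0
[11] I2 exec-done
[12] I2 writes R2, I5 exec-done
[13] I5 writes R6, I6 issues→DIV
[14] I6 reads
[22] I6 exec-done
[23] I6 writes R4
[24] I7 issues→DIV
[25] I7 reads
[33] I7 exec-done
[34] I7 writes R1
[35] I8 issues→ADD
[36] I8 reads
[38] I8 exec-done
[39] I8 writes R1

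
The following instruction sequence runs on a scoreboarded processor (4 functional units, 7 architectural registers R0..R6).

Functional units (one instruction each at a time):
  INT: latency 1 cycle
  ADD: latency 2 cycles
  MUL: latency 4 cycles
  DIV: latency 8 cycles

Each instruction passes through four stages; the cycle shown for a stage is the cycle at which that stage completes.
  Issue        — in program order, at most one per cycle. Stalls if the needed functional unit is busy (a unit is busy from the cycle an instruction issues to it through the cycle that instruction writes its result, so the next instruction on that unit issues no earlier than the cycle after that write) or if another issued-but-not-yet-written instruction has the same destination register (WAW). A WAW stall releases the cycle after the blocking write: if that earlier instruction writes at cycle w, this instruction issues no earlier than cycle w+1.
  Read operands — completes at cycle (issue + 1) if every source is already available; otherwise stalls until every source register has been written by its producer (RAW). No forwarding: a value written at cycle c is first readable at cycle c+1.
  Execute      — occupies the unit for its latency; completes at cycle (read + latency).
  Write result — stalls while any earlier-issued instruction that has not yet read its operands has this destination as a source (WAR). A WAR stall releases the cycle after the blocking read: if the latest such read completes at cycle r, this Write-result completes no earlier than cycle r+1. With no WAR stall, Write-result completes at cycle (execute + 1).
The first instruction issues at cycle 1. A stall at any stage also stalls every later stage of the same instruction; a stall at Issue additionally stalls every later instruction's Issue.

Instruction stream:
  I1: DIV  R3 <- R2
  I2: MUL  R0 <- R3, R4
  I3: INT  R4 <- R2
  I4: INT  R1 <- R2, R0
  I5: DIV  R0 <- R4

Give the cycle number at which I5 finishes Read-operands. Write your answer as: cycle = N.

  I1 | 1 | 2 | 10 | 11
  I2 | 2 | 12 | 16 | 17   RAW R3: wait I1 write@11
  I3 | 3 | 4 | 5 | 13   WAR R4: wait I2 read@12
  I4 | 14 | 18 | 19 | 20   struct: INT busy until I3 writes@13 · RAW R0: wait I2 write@17
  I5 | 18 | 19 | 27 | 28   WAW R0: wait I2 write@17

cycle = 19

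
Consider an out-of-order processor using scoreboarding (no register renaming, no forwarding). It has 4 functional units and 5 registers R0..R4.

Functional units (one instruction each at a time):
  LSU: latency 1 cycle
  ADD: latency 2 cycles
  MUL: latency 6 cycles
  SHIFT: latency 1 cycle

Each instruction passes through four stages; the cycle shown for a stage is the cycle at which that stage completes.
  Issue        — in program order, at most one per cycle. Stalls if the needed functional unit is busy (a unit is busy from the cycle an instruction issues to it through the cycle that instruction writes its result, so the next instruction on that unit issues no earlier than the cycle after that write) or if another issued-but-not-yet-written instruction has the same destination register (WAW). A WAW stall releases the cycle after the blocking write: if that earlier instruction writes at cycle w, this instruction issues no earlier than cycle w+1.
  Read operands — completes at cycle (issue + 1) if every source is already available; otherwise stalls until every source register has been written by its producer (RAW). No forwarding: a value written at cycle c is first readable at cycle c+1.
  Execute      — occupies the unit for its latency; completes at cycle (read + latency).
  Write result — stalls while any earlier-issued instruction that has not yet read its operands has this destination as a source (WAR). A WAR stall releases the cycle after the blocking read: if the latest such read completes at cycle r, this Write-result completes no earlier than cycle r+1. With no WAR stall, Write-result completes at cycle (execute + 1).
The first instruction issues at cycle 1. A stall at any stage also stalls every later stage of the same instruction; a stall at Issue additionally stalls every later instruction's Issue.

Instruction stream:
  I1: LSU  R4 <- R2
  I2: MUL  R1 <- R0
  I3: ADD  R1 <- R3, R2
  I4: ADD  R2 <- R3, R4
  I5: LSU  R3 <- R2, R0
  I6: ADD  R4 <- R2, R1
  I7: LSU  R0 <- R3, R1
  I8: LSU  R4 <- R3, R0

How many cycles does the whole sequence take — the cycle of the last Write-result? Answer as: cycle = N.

cycle = 31

I1  is:1  ro:2  ex:3  wr:4
I2  is:2  ro:3  ex:9  wr:10
I3  is:11  ro:12  ex:14  wr:15  — WAW R1: wait I2 write@10
I4  is:16  ro:17  ex:19  wr:20  — struct: ADD busy until I3 writes@15
I5  is:17  ro:21  ex:22  wr:23  — RAW R2: wait I4 write@20
I6  is:21  ro:22  ex:24  wr:25  — struct: ADD busy until I4 writes@20
I7  is:24  ro:25  ex:26  wr:27  — struct: LSU busy until I5 writes@23
I8  is:28  ro:29  ex:30  wr:31  — struct: LSU busy until I7 writes@27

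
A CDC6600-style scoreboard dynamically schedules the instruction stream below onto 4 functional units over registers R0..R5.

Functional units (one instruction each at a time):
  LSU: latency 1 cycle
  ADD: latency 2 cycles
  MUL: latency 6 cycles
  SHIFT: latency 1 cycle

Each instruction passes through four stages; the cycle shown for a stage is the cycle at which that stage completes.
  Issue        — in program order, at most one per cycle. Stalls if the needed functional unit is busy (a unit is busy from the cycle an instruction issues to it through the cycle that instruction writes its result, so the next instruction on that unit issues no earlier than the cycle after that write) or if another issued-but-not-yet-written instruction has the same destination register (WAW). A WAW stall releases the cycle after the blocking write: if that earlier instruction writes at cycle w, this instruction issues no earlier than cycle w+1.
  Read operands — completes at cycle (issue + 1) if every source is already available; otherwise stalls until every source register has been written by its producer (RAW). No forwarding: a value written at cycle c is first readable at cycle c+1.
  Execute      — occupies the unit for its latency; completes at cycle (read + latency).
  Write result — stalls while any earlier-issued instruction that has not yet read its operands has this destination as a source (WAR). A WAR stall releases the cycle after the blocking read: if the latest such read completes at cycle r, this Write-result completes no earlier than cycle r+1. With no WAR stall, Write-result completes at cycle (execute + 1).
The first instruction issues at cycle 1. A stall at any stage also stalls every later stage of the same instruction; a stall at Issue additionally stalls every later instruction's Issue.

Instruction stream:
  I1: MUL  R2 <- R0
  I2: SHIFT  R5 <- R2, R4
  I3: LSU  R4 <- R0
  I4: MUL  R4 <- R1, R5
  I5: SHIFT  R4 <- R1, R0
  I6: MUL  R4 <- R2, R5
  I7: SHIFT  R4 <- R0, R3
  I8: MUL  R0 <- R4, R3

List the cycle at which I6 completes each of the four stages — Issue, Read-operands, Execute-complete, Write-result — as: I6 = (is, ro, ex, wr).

I1 -> (1, 2, 8, 9)
I2 -> (2, 10, 11, 12)  // RAW R2: wait I1 write@9
I3 -> (3, 4, 5, 11)  // WAR R4: wait I2 read@10
I4 -> (12, 13, 19, 20)  // WAW R4: wait I3 write@11
I5 -> (21, 22, 23, 24)  // WAW R4: wait I4 write@20
I6 -> (25, 26, 32, 33)  // WAW R4: wait I5 write@24
I7 -> (34, 35, 36, 37)  // WAW R4: wait I6 write@33
I8 -> (35, 38, 44, 45)  // RAW R4: wait I7 write@37

I6 = (25, 26, 32, 33)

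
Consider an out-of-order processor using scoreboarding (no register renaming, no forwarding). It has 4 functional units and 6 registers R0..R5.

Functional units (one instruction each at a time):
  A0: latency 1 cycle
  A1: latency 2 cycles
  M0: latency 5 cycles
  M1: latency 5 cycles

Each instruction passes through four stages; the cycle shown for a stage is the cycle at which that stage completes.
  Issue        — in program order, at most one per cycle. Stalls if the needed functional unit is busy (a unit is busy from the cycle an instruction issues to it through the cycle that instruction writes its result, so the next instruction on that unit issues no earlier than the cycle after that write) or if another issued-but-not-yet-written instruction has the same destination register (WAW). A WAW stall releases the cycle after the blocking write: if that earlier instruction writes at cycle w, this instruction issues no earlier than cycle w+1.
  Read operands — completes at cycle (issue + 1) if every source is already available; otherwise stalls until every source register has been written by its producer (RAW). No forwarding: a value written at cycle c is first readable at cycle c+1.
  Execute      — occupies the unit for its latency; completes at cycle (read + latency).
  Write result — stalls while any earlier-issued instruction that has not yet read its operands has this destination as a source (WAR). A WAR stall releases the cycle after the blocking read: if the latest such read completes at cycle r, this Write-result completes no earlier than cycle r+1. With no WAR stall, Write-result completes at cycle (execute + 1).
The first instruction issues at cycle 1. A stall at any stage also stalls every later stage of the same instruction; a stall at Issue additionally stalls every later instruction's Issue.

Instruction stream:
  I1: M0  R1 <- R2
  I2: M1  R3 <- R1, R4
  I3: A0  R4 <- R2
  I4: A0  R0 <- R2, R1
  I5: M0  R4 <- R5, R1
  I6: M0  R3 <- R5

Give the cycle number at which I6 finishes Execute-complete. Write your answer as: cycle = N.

cycle = 26

t=1  I1→M0
t=2  I1 RO · I2→M1
t=3  I3→A0
t=4  I3 RO
t=5  I3 EX
t=7  I1 EX
t=8  I1 WR R1
t=9  I2 RO
t=10  I3 WR R4
t=11  I4→A0
t=12  I4 RO · I5→M0
t=13  I4 EX · I5 RO
t=14  I2 EX · I4 WR R0
t=15  I2 WR R3
t=18  I5 EX
t=19  I5 WR R4
t=20  I6→M0
t=21  I6 RO
t=26  I6 EX
t=27  I6 WR R3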